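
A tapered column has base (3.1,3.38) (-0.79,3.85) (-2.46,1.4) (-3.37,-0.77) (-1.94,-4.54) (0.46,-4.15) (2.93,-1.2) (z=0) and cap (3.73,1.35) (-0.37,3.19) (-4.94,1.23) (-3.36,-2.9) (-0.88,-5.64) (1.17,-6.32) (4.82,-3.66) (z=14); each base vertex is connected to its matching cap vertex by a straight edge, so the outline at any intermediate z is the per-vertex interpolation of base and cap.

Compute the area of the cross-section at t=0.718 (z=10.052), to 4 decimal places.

Cross-section at t=0.718: each vertex is (1-t)·p0[i] + t·p1[i].
  v1: (1-0.718)·(3.1,3.38) + 0.718·(3.73,1.35) = (3.5523,1.9225)
  v2: (1-0.718)·(-0.79,3.85) + 0.718·(-0.37,3.19) = (-0.4884,3.3761)
  v3: (1-0.718)·(-2.46,1.4) + 0.718·(-4.94,1.23) = (-4.2406,1.2779)
  v4: (1-0.718)·(-3.37,-0.77) + 0.718·(-3.36,-2.9) = (-3.3628,-2.2993)
  v5: (1-0.718)·(-1.94,-4.54) + 0.718·(-0.88,-5.64) = (-1.1789,-5.3298)
  v6: (1-0.718)·(0.46,-4.15) + 0.718·(1.17,-6.32) = (0.9698,-5.7081)
  v7: (1-0.718)·(2.93,-1.2) + 0.718·(4.82,-3.66) = (4.2870,-2.9663)
Shoelace sum Σ(x_i·y_{i+1} − x_{i+1}·y_i):
  i=1: 3.5523·3.3761 − -0.4884·1.9225 = +12.9321 (running +12.9321)
  i=2: -0.4884·1.2779 − -4.2406·3.3761 = +13.6927 (running +26.6248)
  i=3: -4.2406·-2.2993 − -3.3628·1.2779 = +14.0482 (running +40.6730)
  i=4: -3.3628·-5.3298 − -1.1789·-2.2993 = +15.2124 (running +55.8854)
  i=5: -1.1789·-5.7081 − 0.9698·-5.3298 = +11.8981 (running +67.7835)
  i=6: 0.9698·-2.9663 − 4.2870·-5.7081 = +21.5939 (running +89.3774)
  i=7: 4.2870·1.9225 − 3.5523·-2.9663 = +18.7789 (running +108.1563)
Area = |Σ|/2 = |108.1563|/2 = 54.0781

Area at t=0.718: 54.0781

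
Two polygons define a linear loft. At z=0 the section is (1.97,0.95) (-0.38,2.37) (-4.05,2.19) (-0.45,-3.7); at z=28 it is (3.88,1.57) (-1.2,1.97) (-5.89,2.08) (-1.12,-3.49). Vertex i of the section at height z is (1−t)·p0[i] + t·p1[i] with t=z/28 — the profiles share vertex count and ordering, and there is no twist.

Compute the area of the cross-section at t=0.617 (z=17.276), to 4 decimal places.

Cross-section at t=0.617: each vertex is (1-t)·p0[i] + t·p1[i].
  v1: (1-0.617)·(1.97,0.95) + 0.617·(3.88,1.57) = (3.1485,1.3325)
  v2: (1-0.617)·(-0.38,2.37) + 0.617·(-1.2,1.97) = (-0.8859,2.1232)
  v3: (1-0.617)·(-4.05,2.19) + 0.617·(-5.89,2.08) = (-5.1853,2.1221)
  v4: (1-0.617)·(-0.45,-3.7) + 0.617·(-1.12,-3.49) = (-0.8634,-3.5704)
Shoelace sum Σ(x_i·y_{i+1} − x_{i+1}·y_i):
  i=1: 3.1485·2.1232 − -0.8859·1.3325 = +7.8654 (running +7.8654)
  i=2: -0.8859·2.1221 − -5.1853·2.1232 = +9.1293 (running +16.9947)
  i=3: -5.1853·-3.5704 − -0.8634·2.1221 = +20.3459 (running +37.3406)
  i=4: -0.8634·1.3325 − 3.1485·-3.5704 = +10.0909 (running +47.4315)
Area = |Σ|/2 = |47.4315|/2 = 23.7157

Area at t=0.617: 23.7157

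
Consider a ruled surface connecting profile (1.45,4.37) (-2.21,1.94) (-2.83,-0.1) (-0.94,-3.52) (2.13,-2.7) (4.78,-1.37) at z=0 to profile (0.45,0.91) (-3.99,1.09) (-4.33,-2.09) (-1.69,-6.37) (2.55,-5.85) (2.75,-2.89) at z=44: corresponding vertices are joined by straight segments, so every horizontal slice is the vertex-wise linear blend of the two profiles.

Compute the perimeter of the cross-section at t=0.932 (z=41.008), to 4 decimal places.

Cross-section at t=0.932: each vertex is (1-t)·p0[i] + t·p1[i].
  v1: (1-0.932)·(1.45,4.37) + 0.932·(0.45,0.91) = (0.5180,1.1453)
  v2: (1-0.932)·(-2.21,1.94) + 0.932·(-3.99,1.09) = (-3.8690,1.1478)
  v3: (1-0.932)·(-2.83,-0.1) + 0.932·(-4.33,-2.09) = (-4.2280,-1.9547)
  v4: (1-0.932)·(-0.94,-3.52) + 0.932·(-1.69,-6.37) = (-1.6390,-6.1762)
  v5: (1-0.932)·(2.13,-2.7) + 0.932·(2.55,-5.85) = (2.5214,-5.6358)
  v6: (1-0.932)·(4.78,-1.37) + 0.932·(2.75,-2.89) = (2.8880,-2.7866)
Perimeter = Σ |v_{i+1} − v_i|:
  edge 1→2: √(-4.3870² + 0.0025²) = 4.3870 (running 4.3870)
  edge 2→3: √(-0.3590² + -3.1025²) = 3.1232 (running 7.5101)
  edge 3→4: √(2.5890² + -4.2215²) = 4.9522 (running 12.4623)
  edge 4→5: √(4.1604² + 0.5404²) = 4.1954 (running 16.6577)
  edge 5→6: √(0.3666² + 2.8492²) = 2.8726 (running 19.5304)
  edge 6→1: √(-2.3700² + 3.9319²) = 4.5910 (running 24.1213)
Perimeter = 24.1213

Perimeter at t=0.932: 24.1213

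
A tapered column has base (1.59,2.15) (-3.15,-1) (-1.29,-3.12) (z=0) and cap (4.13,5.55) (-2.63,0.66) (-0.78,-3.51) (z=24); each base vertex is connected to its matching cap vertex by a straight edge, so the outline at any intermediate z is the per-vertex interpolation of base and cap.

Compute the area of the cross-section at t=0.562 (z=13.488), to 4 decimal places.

Area at t=0.562: 13.4395

Cross-section at t=0.562: each vertex is (1-t)·p0[i] + t·p1[i].
  v1: (1-0.562)·(1.59,2.15) + 0.562·(4.13,5.55) = (3.0175,4.0608)
  v2: (1-0.562)·(-3.15,-1) + 0.562·(-2.63,0.66) = (-2.8578,-0.0671)
  v3: (1-0.562)·(-1.29,-3.12) + 0.562·(-0.78,-3.51) = (-1.0034,-3.3392)
Shoelace sum Σ(x_i·y_{i+1} − x_{i+1}·y_i):
  i=1: 3.0175·-0.0671 − -2.8578·4.0608 = +11.4024 (running +11.4024)
  i=2: -2.8578·-3.3392 − -1.0034·-0.0671 = +9.4753 (running +20.8776)
  i=3: -1.0034·4.0608 − 3.0175·-3.3392 = +6.0014 (running +26.8790)
Area = |Σ|/2 = |26.8790|/2 = 13.4395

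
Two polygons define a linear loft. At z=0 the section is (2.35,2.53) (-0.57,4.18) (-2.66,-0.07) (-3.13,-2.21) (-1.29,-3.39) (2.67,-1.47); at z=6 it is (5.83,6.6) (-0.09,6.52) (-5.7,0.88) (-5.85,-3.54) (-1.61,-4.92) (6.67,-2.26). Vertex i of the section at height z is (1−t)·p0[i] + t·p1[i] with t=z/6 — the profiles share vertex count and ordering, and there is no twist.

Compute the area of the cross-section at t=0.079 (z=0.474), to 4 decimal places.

Area at t=0.079: 33.0482

Cross-section at t=0.079: each vertex is (1-t)·p0[i] + t·p1[i].
  v1: (1-0.079)·(2.35,2.53) + 0.079·(5.83,6.6) = (2.6249,2.8515)
  v2: (1-0.079)·(-0.57,4.18) + 0.079·(-0.09,6.52) = (-0.5321,4.3649)
  v3: (1-0.079)·(-2.66,-0.07) + 0.079·(-5.7,0.88) = (-2.9002,0.0050)
  v4: (1-0.079)·(-3.13,-2.21) + 0.079·(-5.85,-3.54) = (-3.3449,-2.3151)
  v5: (1-0.079)·(-1.29,-3.39) + 0.079·(-1.61,-4.92) = (-1.3153,-3.5109)
  v6: (1-0.079)·(2.67,-1.47) + 0.079·(6.67,-2.26) = (2.9860,-1.5324)
Shoelace sum Σ(x_i·y_{i+1} − x_{i+1}·y_i):
  i=1: 2.6249·4.3649 − -0.5321·2.8515 = +12.9747 (running +12.9747)
  i=2: -0.5321·0.0050 − -2.9002·4.3649 = +12.6561 (running +25.6308)
  i=3: -2.9002·-2.3151 − -3.3449·0.0050 = +6.7310 (running +32.3617)
  i=4: -3.3449·-3.5109 − -1.3153·-2.3151 = +8.6985 (running +41.0602)
  i=5: -1.3153·-1.5324 − 2.9860·-3.5109 = +12.4990 (running +53.5592)
  i=6: 2.9860·2.8515 − 2.6249·-1.5324 = +12.5371 (running +66.0963)
Area = |Σ|/2 = |66.0963|/2 = 33.0482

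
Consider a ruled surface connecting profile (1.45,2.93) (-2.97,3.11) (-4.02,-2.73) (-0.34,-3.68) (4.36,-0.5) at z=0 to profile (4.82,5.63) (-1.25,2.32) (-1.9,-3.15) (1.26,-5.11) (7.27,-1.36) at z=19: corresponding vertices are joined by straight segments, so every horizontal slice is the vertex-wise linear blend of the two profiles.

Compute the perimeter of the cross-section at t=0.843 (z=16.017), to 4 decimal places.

Perimeter at t=0.843: 29.4866

Cross-section at t=0.843: each vertex is (1-t)·p0[i] + t·p1[i].
  v1: (1-0.843)·(1.45,2.93) + 0.843·(4.82,5.63) = (4.2909,5.2061)
  v2: (1-0.843)·(-2.97,3.11) + 0.843·(-1.25,2.32) = (-1.5200,2.4440)
  v3: (1-0.843)·(-4.02,-2.73) + 0.843·(-1.9,-3.15) = (-2.2328,-3.0841)
  v4: (1-0.843)·(-0.34,-3.68) + 0.843·(1.26,-5.11) = (1.0088,-4.8855)
  v5: (1-0.843)·(4.36,-0.5) + 0.843·(7.27,-1.36) = (6.8131,-1.2250)
Perimeter = Σ |v_{i+1} − v_i|:
  edge 1→2: √(-5.8110² + -2.7621²) = 6.4340 (running 6.4340)
  edge 2→3: √(-0.7128² + -5.5281²) = 5.5739 (running 12.0078)
  edge 3→4: √(3.2416² + -1.8014²) = 3.7086 (running 15.7164)
  edge 4→5: √(5.8043² + 3.6605²) = 6.8622 (running 22.5786)
  edge 5→1: √(-2.5222² + 6.4311²) = 6.9080 (running 29.4866)
Perimeter = 29.4866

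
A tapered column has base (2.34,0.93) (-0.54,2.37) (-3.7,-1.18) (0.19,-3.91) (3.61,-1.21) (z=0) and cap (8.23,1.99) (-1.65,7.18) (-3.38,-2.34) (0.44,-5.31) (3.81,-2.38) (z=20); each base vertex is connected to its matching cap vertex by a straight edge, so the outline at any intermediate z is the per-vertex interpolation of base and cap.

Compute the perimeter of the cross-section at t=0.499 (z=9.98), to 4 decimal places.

Cross-section at t=0.499: each vertex is (1-t)·p0[i] + t·p1[i].
  v1: (1-0.499)·(2.34,0.93) + 0.499·(8.23,1.99) = (5.2791,1.4589)
  v2: (1-0.499)·(-0.54,2.37) + 0.499·(-1.65,7.18) = (-1.0939,4.7702)
  v3: (1-0.499)·(-3.7,-1.18) + 0.499·(-3.38,-2.34) = (-3.5403,-1.7588)
  v4: (1-0.499)·(0.19,-3.91) + 0.499·(0.44,-5.31) = (0.3147,-4.6086)
  v5: (1-0.499)·(3.61,-1.21) + 0.499·(3.81,-2.38) = (3.7098,-1.7938)
Perimeter = Σ |v_{i+1} − v_i|:
  edge 1→2: √(-6.3730² + 3.3112²) = 7.1819 (running 7.1819)
  edge 2→3: √(-2.4464² + -6.5290²) = 6.9723 (running 14.1542)
  edge 3→4: √(3.8551² + -2.8498²) = 4.7940 (running 18.9482)
  edge 4→5: √(3.3950² + 2.8148²) = 4.4101 (running 23.3584)
  edge 5→1: √(1.5693² + 3.2528²) = 3.6115 (running 26.9699)
Perimeter = 26.9699

Perimeter at t=0.499: 26.9699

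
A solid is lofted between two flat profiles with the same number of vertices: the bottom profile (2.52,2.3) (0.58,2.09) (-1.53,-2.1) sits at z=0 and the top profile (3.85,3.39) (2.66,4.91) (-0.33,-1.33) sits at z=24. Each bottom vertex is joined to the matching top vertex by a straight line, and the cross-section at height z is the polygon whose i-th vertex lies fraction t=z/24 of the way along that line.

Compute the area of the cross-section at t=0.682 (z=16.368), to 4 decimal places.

Area at t=0.682: 5.3055

Cross-section at t=0.682: each vertex is (1-t)·p0[i] + t·p1[i].
  v1: (1-0.682)·(2.52,2.3) + 0.682·(3.85,3.39) = (3.4271,3.0434)
  v2: (1-0.682)·(0.58,2.09) + 0.682·(2.66,4.91) = (1.9986,4.0132)
  v3: (1-0.682)·(-1.53,-2.1) + 0.682·(-0.33,-1.33) = (-0.7116,-1.5749)
Shoelace sum Σ(x_i·y_{i+1} − x_{i+1}·y_i):
  i=1: 3.4271·4.0132 − 1.9986·3.0434 = +7.6712 (running +7.6712)
  i=2: 1.9986·-1.5749 − -0.7116·4.0132 = -0.2916 (running +7.3796)
  i=3: -0.7116·3.0434 − 3.4271·-1.5749 = +3.2315 (running +10.6111)
Area = |Σ|/2 = |10.6111|/2 = 5.3055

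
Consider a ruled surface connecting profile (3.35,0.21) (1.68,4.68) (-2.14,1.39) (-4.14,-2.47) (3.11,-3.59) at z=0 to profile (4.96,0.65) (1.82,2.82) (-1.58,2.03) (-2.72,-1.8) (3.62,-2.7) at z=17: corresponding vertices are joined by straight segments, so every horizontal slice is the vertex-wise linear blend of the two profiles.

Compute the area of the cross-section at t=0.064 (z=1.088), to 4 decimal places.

Area at t=0.064: 36.5717

Cross-section at t=0.064: each vertex is (1-t)·p0[i] + t·p1[i].
  v1: (1-0.064)·(3.35,0.21) + 0.064·(4.96,0.65) = (3.4530,0.2382)
  v2: (1-0.064)·(1.68,4.68) + 0.064·(1.82,2.82) = (1.6890,4.5610)
  v3: (1-0.064)·(-2.14,1.39) + 0.064·(-1.58,2.03) = (-2.1042,1.4310)
  v4: (1-0.064)·(-4.14,-2.47) + 0.064·(-2.72,-1.8) = (-4.0491,-2.4271)
  v5: (1-0.064)·(3.11,-3.59) + 0.064·(3.62,-2.7) = (3.1426,-3.5330)
Shoelace sum Σ(x_i·y_{i+1} − x_{i+1}·y_i):
  i=1: 3.4530·4.5610 − 1.6890·0.2382 = +15.3469 (running +15.3469)
  i=2: 1.6890·1.4310 − -2.1042·4.5610 = +12.0138 (running +27.3608)
  i=3: -2.1042·-2.4271 − -4.0491·1.4310 = +10.9012 (running +38.2619)
  i=4: -4.0491·-3.5330 − 3.1426·-2.4271 = +21.9333 (running +60.1952)
  i=5: 3.1426·0.2382 − 3.4530·-3.5330 = +12.9482 (running +73.1434)
Area = |Σ|/2 = |73.1434|/2 = 36.5717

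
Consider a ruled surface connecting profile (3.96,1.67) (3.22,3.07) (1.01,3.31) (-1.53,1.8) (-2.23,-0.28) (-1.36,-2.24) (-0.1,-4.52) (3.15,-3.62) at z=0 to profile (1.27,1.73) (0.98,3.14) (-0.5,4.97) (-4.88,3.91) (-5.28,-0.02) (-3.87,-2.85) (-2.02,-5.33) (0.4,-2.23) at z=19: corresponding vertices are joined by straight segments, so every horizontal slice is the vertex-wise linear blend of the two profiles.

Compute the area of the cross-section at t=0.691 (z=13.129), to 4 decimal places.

Cross-section at t=0.691: each vertex is (1-t)·p0[i] + t·p1[i].
  v1: (1-0.691)·(3.96,1.67) + 0.691·(1.27,1.73) = (2.1012,1.7115)
  v2: (1-0.691)·(3.22,3.07) + 0.691·(0.98,3.14) = (1.6722,3.1184)
  v3: (1-0.691)·(1.01,3.31) + 0.691·(-0.5,4.97) = (-0.0334,4.4571)
  v4: (1-0.691)·(-1.53,1.8) + 0.691·(-4.88,3.91) = (-3.8448,3.2580)
  v5: (1-0.691)·(-2.23,-0.28) + 0.691·(-5.28,-0.02) = (-4.3376,-0.1003)
  v6: (1-0.691)·(-1.36,-2.24) + 0.691·(-3.87,-2.85) = (-3.0944,-2.6615)
  v7: (1-0.691)·(-0.1,-4.52) + 0.691·(-2.02,-5.33) = (-1.4267,-5.0797)
  v8: (1-0.691)·(3.15,-3.62) + 0.691·(0.4,-2.23) = (1.2498,-2.6595)
Shoelace sum Σ(x_i·y_{i+1} − x_{i+1}·y_i):
  i=1: 2.1012·3.1184 − 1.6722·1.7115 = +3.6905 (running +3.6905)
  i=2: 1.6722·4.4571 − -0.0334·3.1184 = +7.5571 (running +11.2476)
  i=3: -0.0334·3.2580 − -3.8448·4.4571 = +17.0279 (running +28.2755)
  i=4: -3.8448·-0.1003 − -4.3376·3.2580 = +14.5176 (running +42.7931)
  i=5: -4.3376·-2.6615 − -3.0944·-0.1003 = +11.2339 (running +54.0270)
  i=6: -3.0944·-5.0797 − -1.4267·-2.6615 = +11.9215 (running +65.9485)
  i=7: -1.4267·-2.6595 − 1.2498·-5.0797 = +10.1427 (running +76.0912)
  i=8: 1.2498·1.7115 − 2.1012·-2.6595 = +7.7271 (running +83.8183)
Area = |Σ|/2 = |83.8183|/2 = 41.9092

Area at t=0.691: 41.9092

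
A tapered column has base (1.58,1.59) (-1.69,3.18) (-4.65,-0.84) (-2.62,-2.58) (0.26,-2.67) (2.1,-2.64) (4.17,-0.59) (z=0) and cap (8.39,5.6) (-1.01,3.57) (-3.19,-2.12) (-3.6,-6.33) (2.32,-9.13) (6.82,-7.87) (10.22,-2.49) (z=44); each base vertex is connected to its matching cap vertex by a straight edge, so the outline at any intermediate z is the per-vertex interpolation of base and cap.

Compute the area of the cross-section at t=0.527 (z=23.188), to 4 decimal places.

Cross-section at t=0.527: each vertex is (1-t)·p0[i] + t·p1[i].
  v1: (1-0.527)·(1.58,1.59) + 0.527·(8.39,5.6) = (5.1689,3.7033)
  v2: (1-0.527)·(-1.69,3.18) + 0.527·(-1.01,3.57) = (-1.3316,3.3855)
  v3: (1-0.527)·(-4.65,-0.84) + 0.527·(-3.19,-2.12) = (-3.8806,-1.5146)
  v4: (1-0.527)·(-2.62,-2.58) + 0.527·(-3.6,-6.33) = (-3.1365,-4.5563)
  v5: (1-0.527)·(0.26,-2.67) + 0.527·(2.32,-9.13) = (1.3456,-6.0744)
  v6: (1-0.527)·(2.1,-2.64) + 0.527·(6.82,-7.87) = (4.5874,-5.3962)
  v7: (1-0.527)·(4.17,-0.59) + 0.527·(10.22,-2.49) = (7.3584,-1.5913)
Shoelace sum Σ(x_i·y_{i+1} − x_{i+1}·y_i):
  i=1: 5.1689·3.3855 − -1.3316·3.7033 = +22.4308 (running +22.4308)
  i=2: -1.3316·-1.5146 − -3.8806·3.3855 = +15.1547 (running +37.5855)
  i=3: -3.8806·-4.5563 − -3.1365·-1.5146 = +12.9305 (running +50.5160)
  i=4: -3.1365·-6.0744 − 1.3456·-4.5563 = +25.1832 (running +75.6991)
  i=5: 1.3456·-5.3962 − 4.5874·-6.0744 = +20.6048 (running +96.3039)
  i=6: 4.5874·-1.5913 − 7.3584·-5.3962 = +32.4072 (running +128.7111)
  i=7: 7.3584·3.7033 − 5.1689·-1.5913 = +35.4752 (running +164.1863)
Area = |Σ|/2 = |164.1863|/2 = 82.0932

Area at t=0.527: 82.0932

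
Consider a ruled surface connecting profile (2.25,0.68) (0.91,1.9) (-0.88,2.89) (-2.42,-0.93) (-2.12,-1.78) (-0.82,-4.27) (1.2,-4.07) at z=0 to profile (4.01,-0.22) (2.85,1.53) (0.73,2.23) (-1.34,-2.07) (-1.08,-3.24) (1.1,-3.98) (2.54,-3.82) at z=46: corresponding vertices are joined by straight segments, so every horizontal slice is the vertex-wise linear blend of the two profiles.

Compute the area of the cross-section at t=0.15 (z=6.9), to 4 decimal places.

Area at t=0.15: 22.0370

Cross-section at t=0.15: each vertex is (1-t)·p0[i] + t·p1[i].
  v1: (1-0.15)·(2.25,0.68) + 0.15·(4.01,-0.22) = (2.5140,0.5450)
  v2: (1-0.15)·(0.91,1.9) + 0.15·(2.85,1.53) = (1.2010,1.8445)
  v3: (1-0.15)·(-0.88,2.89) + 0.15·(0.73,2.23) = (-0.6385,2.7910)
  v4: (1-0.15)·(-2.42,-0.93) + 0.15·(-1.34,-2.07) = (-2.2580,-1.1010)
  v5: (1-0.15)·(-2.12,-1.78) + 0.15·(-1.08,-3.24) = (-1.9640,-1.9990)
  v6: (1-0.15)·(-0.82,-4.27) + 0.15·(1.1,-3.98) = (-0.5320,-4.2265)
  v7: (1-0.15)·(1.2,-4.07) + 0.15·(2.54,-3.82) = (1.4010,-4.0325)
Shoelace sum Σ(x_i·y_{i+1} − x_{i+1}·y_i):
  i=1: 2.5140·1.8445 − 1.2010·0.5450 = +3.9825 (running +3.9825)
  i=2: 1.2010·2.7910 − -0.6385·1.8445 = +4.5297 (running +8.5122)
  i=3: -0.6385·-1.1010 − -2.2580·2.7910 = +7.0051 (running +15.5173)
  i=4: -2.2580·-1.9990 − -1.9640·-1.1010 = +2.3514 (running +17.8687)
  i=5: -1.9640·-4.2265 − -0.5320·-1.9990 = +7.2374 (running +25.1061)
  i=6: -0.5320·-4.0325 − 1.4010·-4.2265 = +8.0666 (running +33.1727)
  i=7: 1.4010·0.5450 − 2.5140·-4.0325 = +10.9013 (running +44.0739)
Area = |Σ|/2 = |44.0739|/2 = 22.0370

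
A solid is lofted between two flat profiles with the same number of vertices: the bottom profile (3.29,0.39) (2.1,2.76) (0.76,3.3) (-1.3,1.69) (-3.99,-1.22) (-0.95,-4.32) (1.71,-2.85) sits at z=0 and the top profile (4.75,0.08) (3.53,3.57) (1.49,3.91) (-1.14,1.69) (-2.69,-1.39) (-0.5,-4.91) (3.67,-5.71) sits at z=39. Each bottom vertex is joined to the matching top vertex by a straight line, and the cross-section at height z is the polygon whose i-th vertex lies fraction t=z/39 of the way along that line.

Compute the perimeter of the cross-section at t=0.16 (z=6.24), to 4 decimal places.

Cross-section at t=0.16: each vertex is (1-t)·p0[i] + t·p1[i].
  v1: (1-0.16)·(3.29,0.39) + 0.16·(4.75,0.08) = (3.5236,0.3404)
  v2: (1-0.16)·(2.1,2.76) + 0.16·(3.53,3.57) = (2.3288,2.8896)
  v3: (1-0.16)·(0.76,3.3) + 0.16·(1.49,3.91) = (0.8768,3.3976)
  v4: (1-0.16)·(-1.3,1.69) + 0.16·(-1.14,1.69) = (-1.2744,1.6900)
  v5: (1-0.16)·(-3.99,-1.22) + 0.16·(-2.69,-1.39) = (-3.7820,-1.2472)
  v6: (1-0.16)·(-0.95,-4.32) + 0.16·(-0.5,-4.91) = (-0.8780,-4.4144)
  v7: (1-0.16)·(1.71,-2.85) + 0.16·(3.67,-5.71) = (2.0236,-3.3076)
Perimeter = Σ |v_{i+1} − v_i|:
  edge 1→2: √(-1.1948² + 2.5492²) = 2.8153 (running 2.8153)
  edge 2→3: √(-1.4520² + 0.5080²) = 1.5383 (running 4.3536)
  edge 3→4: √(-2.1512² + -1.7076²) = 2.7466 (running 7.1002)
  edge 4→5: √(-2.5076² + -2.9372²) = 3.8620 (running 10.9622)
  edge 5→6: √(2.9040² + -3.1672²) = 4.2970 (running 15.2592)
  edge 6→7: √(2.9016² + 1.1068²) = 3.1055 (running 18.3647)
  edge 7→1: √(1.5000² + 3.6480²) = 3.9444 (running 22.3091)
Perimeter = 22.3091

Perimeter at t=0.16: 22.3091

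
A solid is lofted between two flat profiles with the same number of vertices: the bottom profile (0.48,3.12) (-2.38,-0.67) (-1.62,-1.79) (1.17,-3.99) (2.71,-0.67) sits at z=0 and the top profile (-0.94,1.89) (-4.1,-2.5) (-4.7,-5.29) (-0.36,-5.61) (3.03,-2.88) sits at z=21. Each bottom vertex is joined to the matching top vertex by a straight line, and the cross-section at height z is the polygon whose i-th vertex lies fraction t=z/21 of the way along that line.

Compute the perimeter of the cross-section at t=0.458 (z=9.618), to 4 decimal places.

Cross-section at t=0.458: each vertex is (1-t)·p0[i] + t·p1[i].
  v1: (1-0.458)·(0.48,3.12) + 0.458·(-0.94,1.89) = (-0.1704,2.5567)
  v2: (1-0.458)·(-2.38,-0.67) + 0.458·(-4.1,-2.5) = (-3.1678,-1.5081)
  v3: (1-0.458)·(-1.62,-1.79) + 0.458·(-4.7,-5.29) = (-3.0306,-3.3930)
  v4: (1-0.458)·(1.17,-3.99) + 0.458·(-0.36,-5.61) = (0.4693,-4.7320)
  v5: (1-0.458)·(2.71,-0.67) + 0.458·(3.03,-2.88) = (2.8566,-1.6822)
Perimeter = Σ |v_{i+1} − v_i|:
  edge 1→2: √(-2.9974² + -4.0648²) = 5.0504 (running 5.0504)
  edge 2→3: √(0.1371² + -1.8849²) = 1.8898 (running 6.9403)
  edge 3→4: √(3.4999² + -1.3390²) = 3.7473 (running 10.6876)
  edge 4→5: √(2.3873² + 3.0498²) = 3.8730 (running 14.5606)
  edge 5→1: √(-3.0269² + 4.2388²) = 5.2086 (running 19.7692)
Perimeter = 19.7692

Perimeter at t=0.458: 19.7692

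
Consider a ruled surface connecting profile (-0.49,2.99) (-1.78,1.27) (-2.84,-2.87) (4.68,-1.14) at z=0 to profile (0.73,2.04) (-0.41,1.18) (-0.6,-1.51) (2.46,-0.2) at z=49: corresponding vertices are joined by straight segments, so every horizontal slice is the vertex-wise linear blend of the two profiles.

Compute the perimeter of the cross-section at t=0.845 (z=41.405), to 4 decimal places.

Cross-section at t=0.845: each vertex is (1-t)·p0[i] + t·p1[i].
  v1: (1-0.845)·(-0.49,2.99) + 0.845·(0.73,2.04) = (0.5409,2.1873)
  v2: (1-0.845)·(-1.78,1.27) + 0.845·(-0.41,1.18) = (-0.6223,1.1939)
  v3: (1-0.845)·(-2.84,-2.87) + 0.845·(-0.6,-1.51) = (-0.9472,-1.7208)
  v4: (1-0.845)·(4.68,-1.14) + 0.845·(2.46,-0.2) = (2.8041,-0.3457)
Perimeter = Σ |v_{i+1} − v_i|:
  edge 1→2: √(-1.1632² + -0.9933²) = 1.5296 (running 1.5296)
  edge 2→3: √(-0.3249² + -2.9147²) = 2.9328 (running 4.4624)
  edge 3→4: √(3.7513² + 1.3751²) = 3.9954 (running 8.4578)
  edge 4→1: √(-2.2632² + 2.5330²) = 3.3967 (running 11.8546)
Perimeter = 11.8546

Perimeter at t=0.845: 11.8546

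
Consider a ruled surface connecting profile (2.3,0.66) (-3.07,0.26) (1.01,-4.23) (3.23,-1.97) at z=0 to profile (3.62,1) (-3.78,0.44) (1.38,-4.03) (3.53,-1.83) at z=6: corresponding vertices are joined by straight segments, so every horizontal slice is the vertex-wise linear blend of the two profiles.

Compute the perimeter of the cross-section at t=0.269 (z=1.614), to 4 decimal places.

Perimeter at t=0.269: 18.1007

Cross-section at t=0.269: each vertex is (1-t)·p0[i] + t·p1[i].
  v1: (1-0.269)·(2.3,0.66) + 0.269·(3.62,1) = (2.6551,0.7515)
  v2: (1-0.269)·(-3.07,0.26) + 0.269·(-3.78,0.44) = (-3.2610,0.3084)
  v3: (1-0.269)·(1.01,-4.23) + 0.269·(1.38,-4.03) = (1.1095,-4.1762)
  v4: (1-0.269)·(3.23,-1.97) + 0.269·(3.53,-1.83) = (3.3107,-1.9323)
Perimeter = Σ |v_{i+1} − v_i|:
  edge 1→2: √(-5.9161² + -0.4430²) = 5.9326 (running 5.9326)
  edge 2→3: √(4.3705² + -4.4846²) = 6.2620 (running 12.1947)
  edge 3→4: √(2.2012² + 2.2439²) = 3.1433 (running 15.3379)
  edge 4→1: √(-0.6556² + 2.6838²) = 2.7627 (running 18.1007)
Perimeter = 18.1007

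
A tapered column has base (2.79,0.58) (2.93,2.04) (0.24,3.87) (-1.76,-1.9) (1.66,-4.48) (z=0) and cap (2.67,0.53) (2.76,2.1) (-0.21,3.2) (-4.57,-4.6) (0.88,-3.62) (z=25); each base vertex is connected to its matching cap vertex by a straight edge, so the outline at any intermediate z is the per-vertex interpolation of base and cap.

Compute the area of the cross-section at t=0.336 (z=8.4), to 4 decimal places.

Area at t=0.336: 25.7555

Cross-section at t=0.336: each vertex is (1-t)·p0[i] + t·p1[i].
  v1: (1-0.336)·(2.79,0.58) + 0.336·(2.67,0.53) = (2.7497,0.5632)
  v2: (1-0.336)·(2.93,2.04) + 0.336·(2.76,2.1) = (2.8729,2.0602)
  v3: (1-0.336)·(0.24,3.87) + 0.336·(-0.21,3.2) = (0.0888,3.6449)
  v4: (1-0.336)·(-1.76,-1.9) + 0.336·(-4.57,-4.6) = (-2.7042,-2.8072)
  v5: (1-0.336)·(1.66,-4.48) + 0.336·(0.88,-3.62) = (1.3979,-4.1910)
Shoelace sum Σ(x_i·y_{i+1} − x_{i+1}·y_i):
  i=1: 2.7497·2.0602 − 2.8729·0.5632 = +4.0468 (running +4.0468)
  i=2: 2.8729·3.6449 − 0.0888·2.0602 = +10.2884 (running +14.3351)
  i=3: 0.0888·-2.8072 − -2.7042·3.6449 = +9.6071 (running +23.9422)
  i=4: -2.7042·-4.1910 − 1.3979·-2.8072 = +15.2575 (running +39.1997)
  i=5: 1.3979·0.5632 − 2.7497·-4.1910 = +12.3113 (running +51.5110)
Area = |Σ|/2 = |51.5110|/2 = 25.7555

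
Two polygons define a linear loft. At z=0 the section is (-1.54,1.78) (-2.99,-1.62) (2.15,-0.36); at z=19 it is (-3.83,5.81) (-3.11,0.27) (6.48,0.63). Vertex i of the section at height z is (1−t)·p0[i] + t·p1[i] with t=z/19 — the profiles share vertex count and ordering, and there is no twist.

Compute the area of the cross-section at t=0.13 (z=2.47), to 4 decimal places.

Cross-section at t=0.13: each vertex is (1-t)·p0[i] + t·p1[i].
  v1: (1-0.13)·(-1.54,1.78) + 0.13·(-3.83,5.81) = (-1.8377,2.3039)
  v2: (1-0.13)·(-2.99,-1.62) + 0.13·(-3.11,0.27) = (-3.0056,-1.3743)
  v3: (1-0.13)·(2.15,-0.36) + 0.13·(6.48,0.63) = (2.7129,-0.2313)
Shoelace sum Σ(x_i·y_{i+1} − x_{i+1}·y_i):
  i=1: -1.8377·-1.3743 − -3.0056·2.3039 = +9.4502 (running +9.4502)
  i=2: -3.0056·-0.2313 − 2.7129·-1.3743 = +4.4235 (running +13.8737)
  i=3: 2.7129·2.3039 − -1.8377·-0.2313 = +5.8252 (running +19.6989)
Area = |Σ|/2 = |19.6989|/2 = 9.8494

Area at t=0.13: 9.8494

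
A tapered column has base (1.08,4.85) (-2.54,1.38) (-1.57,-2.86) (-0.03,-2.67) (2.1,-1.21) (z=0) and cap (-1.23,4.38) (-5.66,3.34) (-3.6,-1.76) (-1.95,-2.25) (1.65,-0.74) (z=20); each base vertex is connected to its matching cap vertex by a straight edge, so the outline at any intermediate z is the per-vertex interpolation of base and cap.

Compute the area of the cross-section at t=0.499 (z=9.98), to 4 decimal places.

Cross-section at t=0.499: each vertex is (1-t)·p0[i] + t·p1[i].
  v1: (1-0.499)·(1.08,4.85) + 0.499·(-1.23,4.38) = (-0.0727,4.6155)
  v2: (1-0.499)·(-2.54,1.38) + 0.499·(-5.66,3.34) = (-4.0969,2.3580)
  v3: (1-0.499)·(-1.57,-2.86) + 0.499·(-3.6,-1.76) = (-2.5830,-2.3111)
  v4: (1-0.499)·(-0.03,-2.67) + 0.499·(-1.95,-2.25) = (-0.9881,-2.4604)
  v5: (1-0.499)·(2.1,-1.21) + 0.499·(1.65,-0.74) = (1.8754,-0.9755)
Shoelace sum Σ(x_i·y_{i+1} − x_{i+1}·y_i):
  i=1: -0.0727·2.3580 − -4.0969·4.6155 = +18.7376 (running +18.7376)
  i=2: -4.0969·-2.3111 − -2.5830·2.3580 = +15.5590 (running +34.2967)
  i=3: -2.5830·-2.4604 − -0.9881·-2.3111 = +4.0716 (running +38.3683)
  i=4: -0.9881·-0.9755 − 1.8754·-2.4604 = +5.5782 (running +43.9465)
  i=5: 1.8754·4.6155 − -0.0727·-0.9755 = +8.5852 (running +52.5317)
Area = |Σ|/2 = |52.5317|/2 = 26.2659

Area at t=0.499: 26.2659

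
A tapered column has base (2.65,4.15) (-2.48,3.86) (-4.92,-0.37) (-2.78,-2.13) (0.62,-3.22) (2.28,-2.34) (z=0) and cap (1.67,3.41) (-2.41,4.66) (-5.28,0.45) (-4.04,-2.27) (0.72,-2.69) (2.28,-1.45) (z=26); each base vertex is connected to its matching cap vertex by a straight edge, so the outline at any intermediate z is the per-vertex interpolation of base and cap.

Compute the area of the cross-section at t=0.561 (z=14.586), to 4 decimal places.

Cross-section at t=0.561: each vertex is (1-t)·p0[i] + t·p1[i].
  v1: (1-0.561)·(2.65,4.15) + 0.561·(1.67,3.41) = (2.1002,3.7349)
  v2: (1-0.561)·(-2.48,3.86) + 0.561·(-2.41,4.66) = (-2.4407,4.3088)
  v3: (1-0.561)·(-4.92,-0.37) + 0.561·(-5.28,0.45) = (-5.1220,0.0900)
  v4: (1-0.561)·(-2.78,-2.13) + 0.561·(-4.04,-2.27) = (-3.4869,-2.2085)
  v5: (1-0.561)·(0.62,-3.22) + 0.561·(0.72,-2.69) = (0.6761,-2.9227)
  v6: (1-0.561)·(2.28,-2.34) + 0.561·(2.28,-1.45) = (2.2800,-1.8407)
Shoelace sum Σ(x_i·y_{i+1} − x_{i+1}·y_i):
  i=1: 2.1002·4.3088 − -2.4407·3.7349 = +18.1652 (running +18.1652)
  i=2: -2.4407·0.0900 − -5.1220·4.3088 = +21.8498 (running +40.0150)
  i=3: -5.1220·-2.2085 − -3.4869·0.0900 = +11.6259 (running +51.6409)
  i=4: -3.4869·-2.9227 − 0.6761·-2.2085 = +11.6841 (running +63.3251)
  i=5: 0.6761·-1.8407 − 2.2800·-2.9227 = +5.4192 (running +68.7443)
  i=6: 2.2800·3.7349 − 2.1002·-1.8407 = +12.3814 (running +81.1256)
Area = |Σ|/2 = |81.1256|/2 = 40.5628

Area at t=0.561: 40.5628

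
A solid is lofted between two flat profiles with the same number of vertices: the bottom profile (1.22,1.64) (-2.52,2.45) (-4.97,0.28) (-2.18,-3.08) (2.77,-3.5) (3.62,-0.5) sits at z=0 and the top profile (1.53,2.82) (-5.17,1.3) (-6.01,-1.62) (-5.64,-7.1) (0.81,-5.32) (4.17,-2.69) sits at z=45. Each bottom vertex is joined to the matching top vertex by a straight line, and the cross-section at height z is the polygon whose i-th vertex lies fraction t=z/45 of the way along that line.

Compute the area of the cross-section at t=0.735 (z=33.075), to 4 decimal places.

Cross-section at t=0.735: each vertex is (1-t)·p0[i] + t·p1[i].
  v1: (1-0.735)·(1.22,1.64) + 0.735·(1.53,2.82) = (1.4478,2.5073)
  v2: (1-0.735)·(-2.52,2.45) + 0.735·(-5.17,1.3) = (-4.4677,1.6048)
  v3: (1-0.735)·(-4.97,0.28) + 0.735·(-6.01,-1.62) = (-5.7344,-1.1165)
  v4: (1-0.735)·(-2.18,-3.08) + 0.735·(-5.64,-7.1) = (-4.7231,-6.0347)
  v5: (1-0.735)·(2.77,-3.5) + 0.735·(0.81,-5.32) = (1.3294,-4.8377)
  v6: (1-0.735)·(3.62,-0.5) + 0.735·(4.17,-2.69) = (4.0243,-2.1096)
Shoelace sum Σ(x_i·y_{i+1} − x_{i+1}·y_i):
  i=1: 1.4478·1.6048 − -4.4677·2.5073 = +13.5254 (running +13.5254)
  i=2: -4.4677·-1.1165 − -5.7344·1.6048 = +14.1905 (running +27.7159)
  i=3: -5.7344·-6.0347 − -4.7231·-1.1165 = +29.3320 (running +57.0480)
  i=4: -4.7231·-4.8377 − 1.3294·-6.0347 = +30.8715 (running +87.9195)
  i=5: 1.3294·-2.1096 − 4.0243·-4.8377 = +16.6635 (running +104.5830)
  i=6: 4.0243·2.5073 − 1.4478·-2.1096 = +13.1445 (running +117.7275)
Area = |Σ|/2 = |117.7275|/2 = 58.8637

Area at t=0.735: 58.8637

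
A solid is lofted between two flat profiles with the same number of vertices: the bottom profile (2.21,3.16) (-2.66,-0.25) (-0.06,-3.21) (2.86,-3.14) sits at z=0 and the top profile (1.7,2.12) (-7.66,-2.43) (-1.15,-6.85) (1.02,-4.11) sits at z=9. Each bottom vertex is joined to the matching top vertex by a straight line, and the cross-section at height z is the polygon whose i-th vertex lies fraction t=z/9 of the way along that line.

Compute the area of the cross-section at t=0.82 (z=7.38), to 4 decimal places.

Area at t=0.82: 37.0860

Cross-section at t=0.82: each vertex is (1-t)·p0[i] + t·p1[i].
  v1: (1-0.82)·(2.21,3.16) + 0.82·(1.7,2.12) = (1.7918,2.3072)
  v2: (1-0.82)·(-2.66,-0.25) + 0.82·(-7.66,-2.43) = (-6.7600,-2.0376)
  v3: (1-0.82)·(-0.06,-3.21) + 0.82·(-1.15,-6.85) = (-0.9538,-6.1948)
  v4: (1-0.82)·(2.86,-3.14) + 0.82·(1.02,-4.11) = (1.3512,-3.9354)
Shoelace sum Σ(x_i·y_{i+1} − x_{i+1}·y_i):
  i=1: 1.7918·-2.0376 − -6.7600·2.3072 = +11.9457 (running +11.9457)
  i=2: -6.7600·-6.1948 − -0.9538·-2.0376 = +39.9334 (running +51.8791)
  i=3: -0.9538·-3.9354 − 1.3512·-6.1948 = +12.1240 (running +64.0031)
  i=4: 1.3512·2.3072 − 1.7918·-3.9354 = +10.1689 (running +74.1720)
Area = |Σ|/2 = |74.1720|/2 = 37.0860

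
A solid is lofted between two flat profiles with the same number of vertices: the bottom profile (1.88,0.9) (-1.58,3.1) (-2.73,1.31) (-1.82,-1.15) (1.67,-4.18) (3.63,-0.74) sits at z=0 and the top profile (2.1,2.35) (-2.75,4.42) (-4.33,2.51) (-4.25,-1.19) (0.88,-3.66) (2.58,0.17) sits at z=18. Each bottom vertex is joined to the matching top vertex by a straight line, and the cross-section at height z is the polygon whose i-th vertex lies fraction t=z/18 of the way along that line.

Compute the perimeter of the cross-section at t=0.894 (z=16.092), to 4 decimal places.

Perimeter at t=0.894: 23.0944

Cross-section at t=0.894: each vertex is (1-t)·p0[i] + t·p1[i].
  v1: (1-0.894)·(1.88,0.9) + 0.894·(2.1,2.35) = (2.0767,2.1963)
  v2: (1-0.894)·(-1.58,3.1) + 0.894·(-2.75,4.42) = (-2.6260,4.2801)
  v3: (1-0.894)·(-2.73,1.31) + 0.894·(-4.33,2.51) = (-4.1604,2.3828)
  v4: (1-0.894)·(-1.82,-1.15) + 0.894·(-4.25,-1.19) = (-3.9924,-1.1858)
  v5: (1-0.894)·(1.67,-4.18) + 0.894·(0.88,-3.66) = (0.9637,-3.7151)
  v6: (1-0.894)·(3.63,-0.74) + 0.894·(2.58,0.17) = (2.6913,0.0735)
Perimeter = Σ |v_{i+1} − v_i|:
  edge 1→2: √(-4.7027² + 2.0838²) = 5.1437 (running 5.1437)
  edge 2→3: √(-1.5344² + -1.8973²) = 2.4401 (running 7.5838)
  edge 3→4: √(0.1680² + -3.5686²) = 3.5725 (running 11.1563)
  edge 4→5: √(4.9562² + -2.5294²) = 5.5643 (running 16.7205)
  edge 5→6: √(1.7276² + 3.7887²) = 4.1639 (running 20.8845)
  edge 6→1: √(-0.6146² + 2.1228²) = 2.2099 (running 23.0944)
Perimeter = 23.0944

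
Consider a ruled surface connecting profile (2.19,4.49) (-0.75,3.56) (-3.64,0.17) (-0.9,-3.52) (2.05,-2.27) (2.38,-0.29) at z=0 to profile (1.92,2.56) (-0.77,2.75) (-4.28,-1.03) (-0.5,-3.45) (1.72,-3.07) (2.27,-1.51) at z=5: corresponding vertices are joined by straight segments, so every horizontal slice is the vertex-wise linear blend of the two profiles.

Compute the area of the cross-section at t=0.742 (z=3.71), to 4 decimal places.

Cross-section at t=0.742: each vertex is (1-t)·p0[i] + t·p1[i].
  v1: (1-0.742)·(2.19,4.49) + 0.742·(1.92,2.56) = (1.9897,3.0579)
  v2: (1-0.742)·(-0.75,3.56) + 0.742·(-0.77,2.75) = (-0.7648,2.9590)
  v3: (1-0.742)·(-3.64,0.17) + 0.742·(-4.28,-1.03) = (-4.1149,-0.7204)
  v4: (1-0.742)·(-0.9,-3.52) + 0.742·(-0.5,-3.45) = (-0.6032,-3.4681)
  v5: (1-0.742)·(2.05,-2.27) + 0.742·(1.72,-3.07) = (1.8051,-2.8636)
  v6: (1-0.742)·(2.38,-0.29) + 0.742·(2.27,-1.51) = (2.2984,-1.1952)
Shoelace sum Σ(x_i·y_{i+1} − x_{i+1}·y_i):
  i=1: 1.9897·2.9590 − -0.7648·3.0579 = +8.2262 (running +8.2262)
  i=2: -0.7648·-0.7204 − -4.1149·2.9590 = +12.7268 (running +20.9530)
  i=3: -4.1149·-3.4681 − -0.6032·-0.7204 = +13.8361 (running +34.7891)
  i=4: -0.6032·-2.8636 − 1.8051·-3.4681 = +7.9877 (running +42.7768)
  i=5: 1.8051·-1.1952 − 2.2984·-2.8636 = +4.4241 (running +47.2009)
  i=6: 2.2984·3.0579 − 1.9897·-1.1952 = +9.4064 (running +56.6073)
Area = |Σ|/2 = |56.6073|/2 = 28.3036

Area at t=0.742: 28.3036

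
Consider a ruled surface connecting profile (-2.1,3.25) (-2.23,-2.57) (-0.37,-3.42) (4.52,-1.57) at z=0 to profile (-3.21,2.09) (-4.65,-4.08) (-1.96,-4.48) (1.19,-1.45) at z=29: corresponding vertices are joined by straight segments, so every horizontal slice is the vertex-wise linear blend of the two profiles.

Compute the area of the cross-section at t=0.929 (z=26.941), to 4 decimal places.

Cross-section at t=0.929: each vertex is (1-t)·p0[i] + t·p1[i].
  v1: (1-0.929)·(-2.1,3.25) + 0.929·(-3.21,2.09) = (-3.1312,2.1724)
  v2: (1-0.929)·(-2.23,-2.57) + 0.929·(-4.65,-4.08) = (-4.4782,-3.9728)
  v3: (1-0.929)·(-0.37,-3.42) + 0.929·(-1.96,-4.48) = (-1.8471,-4.4047)
  v4: (1-0.929)·(4.52,-1.57) + 0.929·(1.19,-1.45) = (1.4264,-1.4585)
Shoelace sum Σ(x_i·y_{i+1} − x_{i+1}·y_i):
  i=1: -3.1312·-3.9728 − -4.4782·2.1724 = +22.1678 (running +22.1678)
  i=2: -4.4782·-4.4047 − -1.8471·-3.9728 = +12.3870 (running +34.5548)
  i=3: -1.8471·-1.4585 − 1.4264·-4.4047 = +8.9771 (running +43.5319)
  i=4: 1.4264·2.1724 − -3.1312·-1.4585 = -1.4682 (running +42.0637)
Area = |Σ|/2 = |42.0637|/2 = 21.0319

Area at t=0.929: 21.0319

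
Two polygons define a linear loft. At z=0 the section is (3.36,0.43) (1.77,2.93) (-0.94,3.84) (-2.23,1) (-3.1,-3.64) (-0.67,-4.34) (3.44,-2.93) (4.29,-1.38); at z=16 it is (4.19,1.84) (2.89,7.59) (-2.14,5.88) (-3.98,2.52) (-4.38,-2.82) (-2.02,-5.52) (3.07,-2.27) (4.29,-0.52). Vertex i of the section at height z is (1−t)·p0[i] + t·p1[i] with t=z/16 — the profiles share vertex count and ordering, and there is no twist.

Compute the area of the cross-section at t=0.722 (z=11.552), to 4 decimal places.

Area at t=0.722: 66.9208

Cross-section at t=0.722: each vertex is (1-t)·p0[i] + t·p1[i].
  v1: (1-0.722)·(3.36,0.43) + 0.722·(4.19,1.84) = (3.9593,1.4480)
  v2: (1-0.722)·(1.77,2.93) + 0.722·(2.89,7.59) = (2.5786,6.2945)
  v3: (1-0.722)·(-0.94,3.84) + 0.722·(-2.14,5.88) = (-1.8064,5.3129)
  v4: (1-0.722)·(-2.23,1) + 0.722·(-3.98,2.52) = (-3.4935,2.0974)
  v5: (1-0.722)·(-3.1,-3.64) + 0.722·(-4.38,-2.82) = (-4.0242,-3.0480)
  v6: (1-0.722)·(-0.67,-4.34) + 0.722·(-2.02,-5.52) = (-1.6447,-5.1920)
  v7: (1-0.722)·(3.44,-2.93) + 0.722·(3.07,-2.27) = (3.1729,-2.4535)
  v8: (1-0.722)·(4.29,-1.38) + 0.722·(4.29,-0.52) = (4.2900,-0.7591)
Shoelace sum Σ(x_i·y_{i+1} − x_{i+1}·y_i):
  i=1: 3.9593·6.2945 − 2.5786·1.4480 = +21.1877 (running +21.1877)
  i=2: 2.5786·5.3129 − -1.8064·6.2945 = +25.0704 (running +46.2581)
  i=3: -1.8064·2.0974 − -3.4935·5.3129 = +14.7717 (running +61.0299)
  i=4: -3.4935·-3.0480 − -4.0242·2.0974 = +19.0885 (running +80.1184)
  i=5: -4.0242·-5.1920 − -1.6447·-3.0480 = +15.8803 (running +95.9987)
  i=6: -1.6447·-2.4535 − 3.1729·-5.1920 = +20.5086 (running +116.5073)
  i=7: 3.1729·-0.7591 − 4.2900·-2.4535 = +8.1170 (running +124.6242)
  i=8: 4.2900·1.4480 − 3.9593·-0.7591 = +9.2174 (running +133.8416)
Area = |Σ|/2 = |133.8416|/2 = 66.9208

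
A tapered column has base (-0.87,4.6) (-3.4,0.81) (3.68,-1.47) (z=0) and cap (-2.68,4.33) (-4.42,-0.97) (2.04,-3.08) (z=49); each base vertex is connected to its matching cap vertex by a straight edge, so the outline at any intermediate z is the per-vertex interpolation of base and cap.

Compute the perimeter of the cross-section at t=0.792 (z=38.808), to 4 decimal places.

Cross-section at t=0.792: each vertex is (1-t)·p0[i] + t·p1[i].
  v1: (1-0.792)·(-0.87,4.6) + 0.792·(-2.68,4.33) = (-2.3035,4.3862)
  v2: (1-0.792)·(-3.4,0.81) + 0.792·(-4.42,-0.97) = (-4.2078,-0.5998)
  v3: (1-0.792)·(3.68,-1.47) + 0.792·(2.04,-3.08) = (2.3811,-2.7451)
Perimeter = Σ |v_{i+1} − v_i|:
  edge 1→2: √(-1.9043² + -4.9859²) = 5.3372 (running 5.3372)
  edge 2→3: √(6.5890² + -2.1454²) = 6.9294 (running 12.2666)
  edge 3→1: √(-4.6846² + 7.1313²) = 8.5324 (running 20.7990)
Perimeter = 20.7990

Perimeter at t=0.792: 20.7990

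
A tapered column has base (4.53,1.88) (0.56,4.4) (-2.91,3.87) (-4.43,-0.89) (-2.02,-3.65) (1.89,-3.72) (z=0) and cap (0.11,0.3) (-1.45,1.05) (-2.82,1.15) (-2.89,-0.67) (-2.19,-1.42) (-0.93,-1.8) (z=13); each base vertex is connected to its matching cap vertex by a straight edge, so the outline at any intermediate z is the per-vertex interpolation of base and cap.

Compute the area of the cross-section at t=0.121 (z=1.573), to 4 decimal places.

Cross-section at t=0.121: each vertex is (1-t)·p0[i] + t·p1[i].
  v1: (1-0.121)·(4.53,1.88) + 0.121·(0.11,0.3) = (3.9952,1.6888)
  v2: (1-0.121)·(0.56,4.4) + 0.121·(-1.45,1.05) = (0.3168,3.9947)
  v3: (1-0.121)·(-2.91,3.87) + 0.121·(-2.82,1.15) = (-2.8991,3.5409)
  v4: (1-0.121)·(-4.43,-0.89) + 0.121·(-2.89,-0.67) = (-4.2437,-0.8634)
  v5: (1-0.121)·(-2.02,-3.65) + 0.121·(-2.19,-1.42) = (-2.0406,-3.3802)
  v6: (1-0.121)·(1.89,-3.72) + 0.121·(-0.93,-1.8) = (1.5488,-3.4877)
Shoelace sum Σ(x_i·y_{i+1} − x_{i+1}·y_i):
  i=1: 3.9952·3.9947 − 0.3168·1.6888 = +15.4243 (running +15.4243)
  i=2: 0.3168·3.5409 − -2.8991·3.9947 = +12.7026 (running +28.1270)
  i=3: -2.8991·-0.8634 − -4.2437·3.5409 = +17.5293 (running +45.6563)
  i=4: -4.2437·-3.3802 − -2.0406·-0.8634 = +12.5825 (running +58.2388)
  i=5: -2.0406·-3.4877 − 1.5488·-3.3802 = +12.3520 (running +70.5908)
  i=6: 1.5488·1.6888 − 3.9952·-3.4877 = +16.5495 (running +87.1403)
Area = |Σ|/2 = |87.1403|/2 = 43.5702

Area at t=0.121: 43.5702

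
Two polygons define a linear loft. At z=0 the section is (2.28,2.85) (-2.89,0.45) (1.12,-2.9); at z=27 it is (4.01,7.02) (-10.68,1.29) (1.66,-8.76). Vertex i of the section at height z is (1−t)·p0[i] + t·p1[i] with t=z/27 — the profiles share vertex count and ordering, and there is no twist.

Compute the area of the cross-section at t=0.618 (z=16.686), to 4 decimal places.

Area at t=0.618: 61.8109

Cross-section at t=0.618: each vertex is (1-t)·p0[i] + t·p1[i].
  v1: (1-0.618)·(2.28,2.85) + 0.618·(4.01,7.02) = (3.3491,5.4271)
  v2: (1-0.618)·(-2.89,0.45) + 0.618·(-10.68,1.29) = (-7.7042,0.9691)
  v3: (1-0.618)·(1.12,-2.9) + 0.618·(1.66,-8.76) = (1.4537,-6.5215)
Shoelace sum Σ(x_i·y_{i+1} − x_{i+1}·y_i):
  i=1: 3.3491·0.9691 − -7.7042·5.4271 = +45.0570 (running +45.0570)
  i=2: -7.7042·-6.5215 − 1.4537·0.9691 = +48.8341 (running +93.8911)
  i=3: 1.4537·5.4271 − 3.3491·-6.5215 = +29.7308 (running +123.6218)
Area = |Σ|/2 = |123.6218|/2 = 61.8109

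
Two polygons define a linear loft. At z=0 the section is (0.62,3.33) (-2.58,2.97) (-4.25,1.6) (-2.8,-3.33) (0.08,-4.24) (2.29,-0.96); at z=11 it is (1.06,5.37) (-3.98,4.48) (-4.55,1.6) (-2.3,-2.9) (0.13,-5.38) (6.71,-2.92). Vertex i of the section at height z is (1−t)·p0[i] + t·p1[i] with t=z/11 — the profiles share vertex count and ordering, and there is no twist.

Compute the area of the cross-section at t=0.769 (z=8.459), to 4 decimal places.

Cross-section at t=0.769: each vertex is (1-t)·p0[i] + t·p1[i].
  v1: (1-0.769)·(0.62,3.33) + 0.769·(1.06,5.37) = (0.9584,4.8988)
  v2: (1-0.769)·(-2.58,2.97) + 0.769·(-3.98,4.48) = (-3.6566,4.1312)
  v3: (1-0.769)·(-4.25,1.6) + 0.769·(-4.55,1.6) = (-4.4807,1.6000)
  v4: (1-0.769)·(-2.8,-3.33) + 0.769·(-2.3,-2.9) = (-2.4155,-2.9993)
  v5: (1-0.769)·(0.08,-4.24) + 0.769·(0.13,-5.38) = (0.1184,-5.1167)
  v6: (1-0.769)·(2.29,-0.96) + 0.769·(6.71,-2.92) = (5.6890,-2.4672)
Shoelace sum Σ(x_i·y_{i+1} − x_{i+1}·y_i):
  i=1: 0.9584·4.1312 − -3.6566·4.8988 = +21.8720 (running +21.8720)
  i=2: -3.6566·1.6000 − -4.4807·4.1312 = +12.6601 (running +34.5320)
  i=3: -4.4807·-2.9993 − -2.4155·1.6000 = +17.3039 (running +51.8359)
  i=4: -2.4155·-5.1167 − 0.1184·-2.9993 = +12.7146 (running +64.5505)
  i=5: 0.1184·-2.4672 − 5.6890·-5.1167 = +28.8163 (running +93.3668)
  i=6: 5.6890·4.8988 − 0.9584·-2.4672 = +30.2335 (running +123.6003)
Area = |Σ|/2 = |123.6003|/2 = 61.8001

Area at t=0.769: 61.8001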